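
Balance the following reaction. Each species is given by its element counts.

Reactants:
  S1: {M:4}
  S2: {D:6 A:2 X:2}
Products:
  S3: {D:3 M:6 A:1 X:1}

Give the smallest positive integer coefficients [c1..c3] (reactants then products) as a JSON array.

D: 3·0+1·6 = 6 | 2·3 = 6
M: 3·4+1·0 = 12 | 2·6 = 12
A: 3·0+1·2 = 2 | 2·1 = 2
X: 3·0+1·2 = 2 | 2·1 = 2
gcd(3,1,2) = 1

Coefficients: [3, 1, 2]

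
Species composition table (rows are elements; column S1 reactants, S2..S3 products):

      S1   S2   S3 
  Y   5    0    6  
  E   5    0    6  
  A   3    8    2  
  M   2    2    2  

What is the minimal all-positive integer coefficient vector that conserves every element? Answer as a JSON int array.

Y: 6·5 = 30 | 1·0+5·6 = 30
E: 6·5 = 30 | 1·0+5·6 = 30
A: 6·3 = 18 | 1·8+5·2 = 18
M: 6·2 = 12 | 1·2+5·2 = 12
gcd(6,1,5) = 1

Coefficients: [6, 1, 5]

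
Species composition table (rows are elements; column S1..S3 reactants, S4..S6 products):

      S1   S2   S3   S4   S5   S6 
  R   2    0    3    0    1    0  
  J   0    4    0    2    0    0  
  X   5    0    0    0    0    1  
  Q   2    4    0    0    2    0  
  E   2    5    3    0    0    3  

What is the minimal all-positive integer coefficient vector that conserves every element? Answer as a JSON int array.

Coefficients: [1, 2, 1, 4, 5, 5]

R: 1·2+2·0+1·3 = 5 | 4·0+5·1+5·0 = 5
J: 1·0+2·4+1·0 = 8 | 4·2+5·0+5·0 = 8
X: 1·5+2·0+1·0 = 5 | 4·0+5·0+5·1 = 5
Q: 1·2+2·4+1·0 = 10 | 4·0+5·2+5·0 = 10
E: 1·2+2·5+1·3 = 15 | 4·0+5·0+5·3 = 15
gcd(1,2,1,4,5,5) = 1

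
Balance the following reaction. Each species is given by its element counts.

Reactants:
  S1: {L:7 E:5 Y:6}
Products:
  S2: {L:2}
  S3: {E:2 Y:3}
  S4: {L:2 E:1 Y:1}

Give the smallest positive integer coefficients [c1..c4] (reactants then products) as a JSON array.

Coefficients: [2, 1, 2, 6]

L: 2·7 = 14 | 1·2+2·0+6·2 = 14
E: 2·5 = 10 | 1·0+2·2+6·1 = 10
Y: 2·6 = 12 | 1·0+2·3+6·1 = 12
gcd(2,1,2,6) = 1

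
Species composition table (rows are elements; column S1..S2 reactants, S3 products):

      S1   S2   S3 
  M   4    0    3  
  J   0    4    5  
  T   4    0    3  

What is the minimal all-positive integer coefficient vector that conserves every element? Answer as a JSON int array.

M: 3·4+5·0 = 12 | 4·3 = 12
J: 3·0+5·4 = 20 | 4·5 = 20
T: 3·4+5·0 = 12 | 4·3 = 12
gcd(3,5,4) = 1

Coefficients: [3, 5, 4]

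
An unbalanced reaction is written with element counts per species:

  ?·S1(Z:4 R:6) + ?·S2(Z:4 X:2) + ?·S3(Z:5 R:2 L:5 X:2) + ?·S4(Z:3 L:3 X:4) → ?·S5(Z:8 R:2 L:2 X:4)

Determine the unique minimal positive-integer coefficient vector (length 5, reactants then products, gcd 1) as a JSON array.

Z: 1·4+5·4+1·5+1·3 = 32 | 4·8 = 32
R: 1·6+5·0+1·2+1·0 = 8 | 4·2 = 8
L: 1·0+5·0+1·5+1·3 = 8 | 4·2 = 8
X: 1·0+5·2+1·2+1·4 = 16 | 4·4 = 16
gcd(1,5,1,1,4) = 1

Coefficients: [1, 5, 1, 1, 4]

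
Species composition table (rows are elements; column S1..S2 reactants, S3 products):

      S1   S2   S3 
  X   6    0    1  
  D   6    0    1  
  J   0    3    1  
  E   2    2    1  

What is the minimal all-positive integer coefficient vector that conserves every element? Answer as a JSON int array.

X: 1·6+2·0 = 6 | 6·1 = 6
D: 1·6+2·0 = 6 | 6·1 = 6
J: 1·0+2·3 = 6 | 6·1 = 6
E: 1·2+2·2 = 6 | 6·1 = 6
gcd(1,2,6) = 1

Coefficients: [1, 2, 6]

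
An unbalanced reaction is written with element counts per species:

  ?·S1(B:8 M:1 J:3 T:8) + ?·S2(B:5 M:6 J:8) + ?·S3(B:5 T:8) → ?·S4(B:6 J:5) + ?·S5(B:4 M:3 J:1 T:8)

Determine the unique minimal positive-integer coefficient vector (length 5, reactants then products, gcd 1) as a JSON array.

B: 3·8+2·5+2·5 = 44 | 4·6+5·4 = 44
M: 3·1+2·6+2·0 = 15 | 4·0+5·3 = 15
J: 3·3+2·8+2·0 = 25 | 4·5+5·1 = 25
T: 3·8+2·0+2·8 = 40 | 4·0+5·8 = 40
gcd(3,2,2,4,5) = 1

Coefficients: [3, 2, 2, 4, 5]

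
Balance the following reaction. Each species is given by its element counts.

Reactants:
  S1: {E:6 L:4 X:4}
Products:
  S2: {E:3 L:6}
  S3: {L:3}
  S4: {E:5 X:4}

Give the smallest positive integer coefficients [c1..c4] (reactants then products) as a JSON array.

Coefficients: [3, 1, 2, 3]

E: 3·6 = 18 | 1·3+2·0+3·5 = 18
L: 3·4 = 12 | 1·6+2·3+3·0 = 12
X: 3·4 = 12 | 1·0+2·0+3·4 = 12
gcd(3,1,2,3) = 1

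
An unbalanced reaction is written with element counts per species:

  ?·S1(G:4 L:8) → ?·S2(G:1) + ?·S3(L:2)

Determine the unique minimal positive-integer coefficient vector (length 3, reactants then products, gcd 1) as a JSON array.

Coefficients: [1, 4, 4]

G: 1·4 = 4 | 4·1+4·0 = 4
L: 1·8 = 8 | 4·0+4·2 = 8
gcd(1,4,4) = 1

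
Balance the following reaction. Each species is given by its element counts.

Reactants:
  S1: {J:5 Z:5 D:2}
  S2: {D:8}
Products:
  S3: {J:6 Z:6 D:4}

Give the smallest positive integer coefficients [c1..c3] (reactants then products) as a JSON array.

Coefficients: [6, 1, 5]

J: 6·5+1·0 = 30 | 5·6 = 30
Z: 6·5+1·0 = 30 | 5·6 = 30
D: 6·2+1·8 = 20 | 5·4 = 20
gcd(6,1,5) = 1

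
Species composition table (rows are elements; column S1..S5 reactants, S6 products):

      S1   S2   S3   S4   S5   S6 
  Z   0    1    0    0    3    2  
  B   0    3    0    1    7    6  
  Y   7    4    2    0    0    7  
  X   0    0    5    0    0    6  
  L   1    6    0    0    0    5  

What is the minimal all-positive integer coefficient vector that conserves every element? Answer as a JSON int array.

Z: 1·0+4·1+6·0+4·0+2·3 = 10 | 5·2 = 10
B: 1·0+4·3+6·0+4·1+2·7 = 30 | 5·6 = 30
Y: 1·7+4·4+6·2+4·0+2·0 = 35 | 5·7 = 35
X: 1·0+4·0+6·5+4·0+2·0 = 30 | 5·6 = 30
L: 1·1+4·6+6·0+4·0+2·0 = 25 | 5·5 = 25
gcd(1,4,6,4,2,5) = 1

Coefficients: [1, 4, 6, 4, 2, 5]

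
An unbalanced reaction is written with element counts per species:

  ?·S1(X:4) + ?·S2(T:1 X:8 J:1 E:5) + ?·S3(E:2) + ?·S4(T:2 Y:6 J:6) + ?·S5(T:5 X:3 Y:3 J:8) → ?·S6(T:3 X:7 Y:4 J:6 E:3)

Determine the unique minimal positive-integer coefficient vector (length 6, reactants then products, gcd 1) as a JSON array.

Coefficients: [5, 2, 4, 3, 2, 6]

T: 5·0+2·1+4·0+3·2+2·5 = 18 | 6·3 = 18
X: 5·4+2·8+4·0+3·0+2·3 = 42 | 6·7 = 42
Y: 5·0+2·0+4·0+3·6+2·3 = 24 | 6·4 = 24
J: 5·0+2·1+4·0+3·6+2·8 = 36 | 6·6 = 36
E: 5·0+2·5+4·2+3·0+2·0 = 18 | 6·3 = 18
gcd(5,2,4,3,2,6) = 1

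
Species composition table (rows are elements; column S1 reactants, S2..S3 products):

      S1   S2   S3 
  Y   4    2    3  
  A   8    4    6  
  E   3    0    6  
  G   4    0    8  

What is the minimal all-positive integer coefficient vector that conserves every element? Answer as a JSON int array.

Y: 4·4 = 16 | 5·2+2·3 = 16
A: 4·8 = 32 | 5·4+2·6 = 32
E: 4·3 = 12 | 5·0+2·6 = 12
G: 4·4 = 16 | 5·0+2·8 = 16
gcd(4,5,2) = 1

Coefficients: [4, 5, 2]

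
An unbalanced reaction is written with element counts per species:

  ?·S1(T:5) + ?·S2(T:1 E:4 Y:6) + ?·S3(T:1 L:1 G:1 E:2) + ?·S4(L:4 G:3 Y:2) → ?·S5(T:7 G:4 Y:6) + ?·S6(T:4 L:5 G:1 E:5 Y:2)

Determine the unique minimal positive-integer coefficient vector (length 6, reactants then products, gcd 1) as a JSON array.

Coefficients: [6, 3, 4, 4, 3, 4]

T: 6·5+3·1+4·1+4·0 = 37 | 3·7+4·4 = 37
L: 6·0+3·0+4·1+4·4 = 20 | 3·0+4·5 = 20
G: 6·0+3·0+4·1+4·3 = 16 | 3·4+4·1 = 16
E: 6·0+3·4+4·2+4·0 = 20 | 3·0+4·5 = 20
Y: 6·0+3·6+4·0+4·2 = 26 | 3·6+4·2 = 26
gcd(6,3,4,4,3,4) = 1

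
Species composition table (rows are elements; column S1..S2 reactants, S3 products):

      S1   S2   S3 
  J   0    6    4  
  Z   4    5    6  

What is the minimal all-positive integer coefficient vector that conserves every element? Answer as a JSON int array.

J: 2·0+2·6 = 12 | 3·4 = 12
Z: 2·4+2·5 = 18 | 3·6 = 18
gcd(2,2,3) = 1

Coefficients: [2, 2, 3]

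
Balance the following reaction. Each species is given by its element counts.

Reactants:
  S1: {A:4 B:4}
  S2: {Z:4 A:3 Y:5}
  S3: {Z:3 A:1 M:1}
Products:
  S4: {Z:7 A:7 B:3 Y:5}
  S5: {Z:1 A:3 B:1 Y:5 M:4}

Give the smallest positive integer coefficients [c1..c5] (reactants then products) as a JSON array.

Z: 4·0+6·4+4·3 = 36 | 5·7+1·1 = 36
A: 4·4+6·3+4·1 = 38 | 5·7+1·3 = 38
B: 4·4+6·0+4·0 = 16 | 5·3+1·1 = 16
Y: 4·0+6·5+4·0 = 30 | 5·5+1·5 = 30
M: 4·0+6·0+4·1 = 4 | 5·0+1·4 = 4
gcd(4,6,4,5,1) = 1

Coefficients: [4, 6, 4, 5, 1]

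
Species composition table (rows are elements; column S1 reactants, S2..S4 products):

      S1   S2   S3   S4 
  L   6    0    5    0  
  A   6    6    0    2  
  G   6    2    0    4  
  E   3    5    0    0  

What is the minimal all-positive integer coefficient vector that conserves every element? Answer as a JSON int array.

L: 5·6 = 30 | 3·0+6·5+6·0 = 30
A: 5·6 = 30 | 3·6+6·0+6·2 = 30
G: 5·6 = 30 | 3·2+6·0+6·4 = 30
E: 5·3 = 15 | 3·5+6·0+6·0 = 15
gcd(5,3,6,6) = 1

Coefficients: [5, 3, 6, 6]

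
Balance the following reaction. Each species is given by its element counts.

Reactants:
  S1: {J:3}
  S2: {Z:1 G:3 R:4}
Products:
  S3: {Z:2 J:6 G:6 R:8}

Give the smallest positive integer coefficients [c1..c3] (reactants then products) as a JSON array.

Z: 2·0+2·1 = 2 | 1·2 = 2
J: 2·3+2·0 = 6 | 1·6 = 6
G: 2·0+2·3 = 6 | 1·6 = 6
R: 2·0+2·4 = 8 | 1·8 = 8
gcd(2,2,1) = 1

Coefficients: [2, 2, 1]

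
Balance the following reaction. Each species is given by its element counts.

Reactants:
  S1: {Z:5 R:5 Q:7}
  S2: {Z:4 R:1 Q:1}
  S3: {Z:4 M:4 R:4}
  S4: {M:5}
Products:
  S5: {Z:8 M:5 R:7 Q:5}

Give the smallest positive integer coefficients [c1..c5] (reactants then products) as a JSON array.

Coefficients: [4, 2, 5, 2, 6]

Z: 4·5+2·4+5·4+2·0 = 48 | 6·8 = 48
M: 4·0+2·0+5·4+2·5 = 30 | 6·5 = 30
R: 4·5+2·1+5·4+2·0 = 42 | 6·7 = 42
Q: 4·7+2·1+5·0+2·0 = 30 | 6·5 = 30
gcd(4,2,5,2,6) = 1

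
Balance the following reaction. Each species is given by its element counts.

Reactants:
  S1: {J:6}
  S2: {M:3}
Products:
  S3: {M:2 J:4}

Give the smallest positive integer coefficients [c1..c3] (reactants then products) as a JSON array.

M: 2·0+2·3 = 6 | 3·2 = 6
J: 2·6+2·0 = 12 | 3·4 = 12
gcd(2,2,3) = 1

Coefficients: [2, 2, 3]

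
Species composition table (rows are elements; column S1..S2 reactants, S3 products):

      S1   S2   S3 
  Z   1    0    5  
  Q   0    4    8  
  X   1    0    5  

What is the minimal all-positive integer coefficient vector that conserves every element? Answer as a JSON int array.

Coefficients: [5, 2, 1]

Z: 5·1+2·0 = 5 | 1·5 = 5
Q: 5·0+2·4 = 8 | 1·8 = 8
X: 5·1+2·0 = 5 | 1·5 = 5
gcd(5,2,1) = 1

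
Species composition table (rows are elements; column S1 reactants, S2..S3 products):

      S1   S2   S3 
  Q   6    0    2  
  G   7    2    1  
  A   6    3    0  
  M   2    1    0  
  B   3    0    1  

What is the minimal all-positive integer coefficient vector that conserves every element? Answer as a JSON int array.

Q: 1·6 = 6 | 2·0+3·2 = 6
G: 1·7 = 7 | 2·2+3·1 = 7
A: 1·6 = 6 | 2·3+3·0 = 6
M: 1·2 = 2 | 2·1+3·0 = 2
B: 1·3 = 3 | 2·0+3·1 = 3
gcd(1,2,3) = 1

Coefficients: [1, 2, 3]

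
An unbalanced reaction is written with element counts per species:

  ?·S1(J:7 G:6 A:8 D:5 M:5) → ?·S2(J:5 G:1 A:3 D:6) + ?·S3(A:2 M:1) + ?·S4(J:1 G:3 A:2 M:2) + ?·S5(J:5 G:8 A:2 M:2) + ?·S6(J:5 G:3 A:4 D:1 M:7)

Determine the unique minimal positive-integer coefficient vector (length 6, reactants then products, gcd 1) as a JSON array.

J: 5·7 = 35 | 4·5+6·0+5·1+1·5+1·5 = 35
G: 5·6 = 30 | 4·1+6·0+5·3+1·8+1·3 = 30
A: 5·8 = 40 | 4·3+6·2+5·2+1·2+1·4 = 40
D: 5·5 = 25 | 4·6+6·0+5·0+1·0+1·1 = 25
M: 5·5 = 25 | 4·0+6·1+5·2+1·2+1·7 = 25
gcd(5,4,6,5,1,1) = 1

Coefficients: [5, 4, 6, 5, 1, 1]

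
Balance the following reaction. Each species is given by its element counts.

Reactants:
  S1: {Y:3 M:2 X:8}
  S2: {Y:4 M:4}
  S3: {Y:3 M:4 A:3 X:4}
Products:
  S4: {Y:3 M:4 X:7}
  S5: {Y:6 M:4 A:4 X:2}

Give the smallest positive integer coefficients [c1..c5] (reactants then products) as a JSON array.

Coefficients: [4, 3, 4, 6, 3]

Y: 4·3+3·4+4·3 = 36 | 6·3+3·6 = 36
M: 4·2+3·4+4·4 = 36 | 6·4+3·4 = 36
A: 4·0+3·0+4·3 = 12 | 6·0+3·4 = 12
X: 4·8+3·0+4·4 = 48 | 6·7+3·2 = 48
gcd(4,3,4,6,3) = 1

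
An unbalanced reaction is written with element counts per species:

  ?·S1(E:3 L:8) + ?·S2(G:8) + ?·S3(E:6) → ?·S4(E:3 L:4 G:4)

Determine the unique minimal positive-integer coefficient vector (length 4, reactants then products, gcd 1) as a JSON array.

Coefficients: [2, 2, 1, 4]

E: 2·3+2·0+1·6 = 12 | 4·3 = 12
L: 2·8+2·0+1·0 = 16 | 4·4 = 16
G: 2·0+2·8+1·0 = 16 | 4·4 = 16
gcd(2,2,1,4) = 1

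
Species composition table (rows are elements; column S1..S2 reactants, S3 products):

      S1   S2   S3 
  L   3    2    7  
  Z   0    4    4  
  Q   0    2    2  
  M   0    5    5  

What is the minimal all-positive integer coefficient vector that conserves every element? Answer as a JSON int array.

Coefficients: [5, 3, 3]

L: 5·3+3·2 = 21 | 3·7 = 21
Z: 5·0+3·4 = 12 | 3·4 = 12
Q: 5·0+3·2 = 6 | 3·2 = 6
M: 5·0+3·5 = 15 | 3·5 = 15
gcd(5,3,3) = 1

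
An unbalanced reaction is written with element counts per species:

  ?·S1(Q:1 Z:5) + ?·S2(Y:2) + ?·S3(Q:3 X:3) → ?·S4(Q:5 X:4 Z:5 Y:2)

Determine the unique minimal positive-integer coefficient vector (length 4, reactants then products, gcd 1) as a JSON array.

Q: 3·1+3·0+4·3 = 15 | 3·5 = 15
X: 3·0+3·0+4·3 = 12 | 3·4 = 12
Z: 3·5+3·0+4·0 = 15 | 3·5 = 15
Y: 3·0+3·2+4·0 = 6 | 3·2 = 6
gcd(3,3,4,3) = 1

Coefficients: [3, 3, 4, 3]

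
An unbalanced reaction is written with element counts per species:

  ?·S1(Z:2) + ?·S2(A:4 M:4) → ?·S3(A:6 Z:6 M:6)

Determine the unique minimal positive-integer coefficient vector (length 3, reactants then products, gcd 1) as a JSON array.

A: 6·0+3·4 = 12 | 2·6 = 12
Z: 6·2+3·0 = 12 | 2·6 = 12
M: 6·0+3·4 = 12 | 2·6 = 12
gcd(6,3,2) = 1

Coefficients: [6, 3, 2]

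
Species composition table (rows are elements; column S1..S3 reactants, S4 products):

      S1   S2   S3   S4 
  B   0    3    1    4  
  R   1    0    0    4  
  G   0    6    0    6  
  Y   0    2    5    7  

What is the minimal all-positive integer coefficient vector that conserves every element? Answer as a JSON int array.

B: 4·0+1·3+1·1 = 4 | 1·4 = 4
R: 4·1+1·0+1·0 = 4 | 1·4 = 4
G: 4·0+1·6+1·0 = 6 | 1·6 = 6
Y: 4·0+1·2+1·5 = 7 | 1·7 = 7
gcd(4,1,1,1) = 1

Coefficients: [4, 1, 1, 1]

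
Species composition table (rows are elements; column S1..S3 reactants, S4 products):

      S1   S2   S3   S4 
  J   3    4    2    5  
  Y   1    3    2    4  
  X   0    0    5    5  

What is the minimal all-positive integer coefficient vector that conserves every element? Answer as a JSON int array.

Coefficients: [1, 3, 5, 5]

J: 1·3+3·4+5·2 = 25 | 5·5 = 25
Y: 1·1+3·3+5·2 = 20 | 5·4 = 20
X: 1·0+3·0+5·5 = 25 | 5·5 = 25
gcd(1,3,5,5) = 1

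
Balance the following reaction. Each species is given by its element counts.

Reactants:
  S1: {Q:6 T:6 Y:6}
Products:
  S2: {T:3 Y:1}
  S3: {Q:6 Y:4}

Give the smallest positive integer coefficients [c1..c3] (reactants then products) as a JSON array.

Q: 1·6 = 6 | 2·0+1·6 = 6
T: 1·6 = 6 | 2·3+1·0 = 6
Y: 1·6 = 6 | 2·1+1·4 = 6
gcd(1,2,1) = 1

Coefficients: [1, 2, 1]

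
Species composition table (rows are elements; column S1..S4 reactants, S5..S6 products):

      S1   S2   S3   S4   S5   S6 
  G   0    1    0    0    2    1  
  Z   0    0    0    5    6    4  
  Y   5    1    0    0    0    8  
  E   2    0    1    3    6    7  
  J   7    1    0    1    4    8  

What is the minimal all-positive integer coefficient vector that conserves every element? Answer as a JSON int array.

Coefficients: [1, 3, 5, 2, 1, 1]

G: 1·0+3·1+5·0+2·0 = 3 | 1·2+1·1 = 3
Z: 1·0+3·0+5·0+2·5 = 10 | 1·6+1·4 = 10
Y: 1·5+3·1+5·0+2·0 = 8 | 1·0+1·8 = 8
E: 1·2+3·0+5·1+2·3 = 13 | 1·6+1·7 = 13
J: 1·7+3·1+5·0+2·1 = 12 | 1·4+1·8 = 12
gcd(1,3,5,2,1,1) = 1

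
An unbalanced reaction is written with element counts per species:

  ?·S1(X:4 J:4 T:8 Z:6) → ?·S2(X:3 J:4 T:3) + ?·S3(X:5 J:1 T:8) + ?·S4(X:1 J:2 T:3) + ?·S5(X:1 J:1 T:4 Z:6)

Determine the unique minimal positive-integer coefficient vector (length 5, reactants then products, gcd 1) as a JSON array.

Coefficients: [5, 3, 1, 1, 5]

X: 5·4 = 20 | 3·3+1·5+1·1+5·1 = 20
J: 5·4 = 20 | 3·4+1·1+1·2+5·1 = 20
T: 5·8 = 40 | 3·3+1·8+1·3+5·4 = 40
Z: 5·6 = 30 | 3·0+1·0+1·0+5·6 = 30
gcd(5,3,1,1,5) = 1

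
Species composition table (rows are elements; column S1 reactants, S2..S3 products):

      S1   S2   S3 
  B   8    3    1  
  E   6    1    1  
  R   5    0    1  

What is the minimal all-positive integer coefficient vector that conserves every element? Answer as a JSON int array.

Coefficients: [1, 1, 5]

B: 1·8 = 8 | 1·3+5·1 = 8
E: 1·6 = 6 | 1·1+5·1 = 6
R: 1·5 = 5 | 1·0+5·1 = 5
gcd(1,1,5) = 1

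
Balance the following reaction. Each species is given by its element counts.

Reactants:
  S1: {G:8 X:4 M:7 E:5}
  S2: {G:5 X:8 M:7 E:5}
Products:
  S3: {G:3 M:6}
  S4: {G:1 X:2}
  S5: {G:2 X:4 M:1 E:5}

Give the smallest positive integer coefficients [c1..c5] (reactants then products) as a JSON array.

G: 2·8+3·5 = 31 | 5·3+6·1+5·2 = 31
X: 2·4+3·8 = 32 | 5·0+6·2+5·4 = 32
M: 2·7+3·7 = 35 | 5·6+6·0+5·1 = 35
E: 2·5+3·5 = 25 | 5·0+6·0+5·5 = 25
gcd(2,3,5,6,5) = 1

Coefficients: [2, 3, 5, 6, 5]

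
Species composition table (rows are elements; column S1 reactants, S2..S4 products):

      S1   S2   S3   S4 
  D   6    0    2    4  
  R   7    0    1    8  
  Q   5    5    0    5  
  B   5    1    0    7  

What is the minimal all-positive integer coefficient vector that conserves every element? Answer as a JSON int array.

Coefficients: [3, 1, 5, 2]

D: 3·6 = 18 | 1·0+5·2+2·4 = 18
R: 3·7 = 21 | 1·0+5·1+2·8 = 21
Q: 3·5 = 15 | 1·5+5·0+2·5 = 15
B: 3·5 = 15 | 1·1+5·0+2·7 = 15
gcd(3,1,5,2) = 1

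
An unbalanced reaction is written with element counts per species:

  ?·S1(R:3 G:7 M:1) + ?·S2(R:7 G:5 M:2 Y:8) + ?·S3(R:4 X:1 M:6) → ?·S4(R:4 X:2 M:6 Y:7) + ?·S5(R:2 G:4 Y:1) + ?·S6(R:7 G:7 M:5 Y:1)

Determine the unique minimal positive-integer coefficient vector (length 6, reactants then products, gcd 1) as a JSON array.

Coefficients: [5, 2, 2, 1, 6, 3]

R: 5·3+2·7+2·4 = 37 | 1·4+6·2+3·7 = 37
G: 5·7+2·5+2·0 = 45 | 1·0+6·4+3·7 = 45
X: 5·0+2·0+2·1 = 2 | 1·2+6·0+3·0 = 2
M: 5·1+2·2+2·6 = 21 | 1·6+6·0+3·5 = 21
Y: 5·0+2·8+2·0 = 16 | 1·7+6·1+3·1 = 16
gcd(5,2,2,1,6,3) = 1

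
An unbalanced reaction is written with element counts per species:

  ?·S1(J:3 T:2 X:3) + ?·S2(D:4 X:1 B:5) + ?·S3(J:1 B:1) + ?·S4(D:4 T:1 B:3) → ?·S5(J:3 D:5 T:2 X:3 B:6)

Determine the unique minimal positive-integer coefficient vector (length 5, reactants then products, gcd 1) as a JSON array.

J: 3·3+3·0+3·1+2·0 = 12 | 4·3 = 12
D: 3·0+3·4+3·0+2·4 = 20 | 4·5 = 20
T: 3·2+3·0+3·0+2·1 = 8 | 4·2 = 8
X: 3·3+3·1+3·0+2·0 = 12 | 4·3 = 12
B: 3·0+3·5+3·1+2·3 = 24 | 4·6 = 24
gcd(3,3,3,2,4) = 1

Coefficients: [3, 3, 3, 2, 4]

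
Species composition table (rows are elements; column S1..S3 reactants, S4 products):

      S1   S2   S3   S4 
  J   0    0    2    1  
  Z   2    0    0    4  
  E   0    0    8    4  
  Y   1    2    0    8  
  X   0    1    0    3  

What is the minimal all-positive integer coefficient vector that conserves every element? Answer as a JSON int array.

J: 4·0+6·0+1·2 = 2 | 2·1 = 2
Z: 4·2+6·0+1·0 = 8 | 2·4 = 8
E: 4·0+6·0+1·8 = 8 | 2·4 = 8
Y: 4·1+6·2+1·0 = 16 | 2·8 = 16
X: 4·0+6·1+1·0 = 6 | 2·3 = 6
gcd(4,6,1,2) = 1

Coefficients: [4, 6, 1, 2]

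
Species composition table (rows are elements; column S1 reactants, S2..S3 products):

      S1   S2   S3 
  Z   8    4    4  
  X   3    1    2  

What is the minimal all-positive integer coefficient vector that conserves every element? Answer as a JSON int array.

Z: 1·8 = 8 | 1·4+1·4 = 8
X: 1·3 = 3 | 1·1+1·2 = 3
gcd(1,1,1) = 1

Coefficients: [1, 1, 1]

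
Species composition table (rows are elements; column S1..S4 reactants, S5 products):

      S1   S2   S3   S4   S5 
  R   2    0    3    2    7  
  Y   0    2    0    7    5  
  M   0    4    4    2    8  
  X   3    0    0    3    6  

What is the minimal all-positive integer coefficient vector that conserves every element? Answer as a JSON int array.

R: 6·2+3·0+4·3+2·2 = 28 | 4·7 = 28
Y: 6·0+3·2+4·0+2·7 = 20 | 4·5 = 20
M: 6·0+3·4+4·4+2·2 = 32 | 4·8 = 32
X: 6·3+3·0+4·0+2·3 = 24 | 4·6 = 24
gcd(6,3,4,2,4) = 1

Coefficients: [6, 3, 4, 2, 4]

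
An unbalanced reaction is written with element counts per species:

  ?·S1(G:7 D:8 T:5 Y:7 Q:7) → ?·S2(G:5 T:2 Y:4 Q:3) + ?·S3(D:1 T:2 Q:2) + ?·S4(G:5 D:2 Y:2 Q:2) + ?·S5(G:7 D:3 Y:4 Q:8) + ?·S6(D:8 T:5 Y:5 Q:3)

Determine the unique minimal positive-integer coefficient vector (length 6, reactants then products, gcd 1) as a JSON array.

Coefficients: [6, 2, 3, 5, 1, 4]

G: 6·7 = 42 | 2·5+3·0+5·5+1·7+4·0 = 42
D: 6·8 = 48 | 2·0+3·1+5·2+1·3+4·8 = 48
T: 6·5 = 30 | 2·2+3·2+5·0+1·0+4·5 = 30
Y: 6·7 = 42 | 2·4+3·0+5·2+1·4+4·5 = 42
Q: 6·7 = 42 | 2·3+3·2+5·2+1·8+4·3 = 42
gcd(6,2,3,5,1,4) = 1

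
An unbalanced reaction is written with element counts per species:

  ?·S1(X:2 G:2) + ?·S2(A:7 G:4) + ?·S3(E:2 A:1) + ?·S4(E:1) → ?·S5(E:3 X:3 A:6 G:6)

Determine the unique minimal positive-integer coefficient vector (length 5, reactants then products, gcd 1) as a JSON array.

Coefficients: [6, 3, 3, 6, 4]

E: 6·0+3·0+3·2+6·1 = 12 | 4·3 = 12
X: 6·2+3·0+3·0+6·0 = 12 | 4·3 = 12
A: 6·0+3·7+3·1+6·0 = 24 | 4·6 = 24
G: 6·2+3·4+3·0+6·0 = 24 | 4·6 = 24
gcd(6,3,3,6,4) = 1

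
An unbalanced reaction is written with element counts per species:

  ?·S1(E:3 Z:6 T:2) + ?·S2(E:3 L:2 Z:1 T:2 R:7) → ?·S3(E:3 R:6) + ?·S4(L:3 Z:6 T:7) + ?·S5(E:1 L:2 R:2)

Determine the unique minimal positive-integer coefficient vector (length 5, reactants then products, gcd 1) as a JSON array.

Coefficients: [1, 6, 6, 2, 3]

E: 1·3+6·3 = 21 | 6·3+2·0+3·1 = 21
L: 1·0+6·2 = 12 | 6·0+2·3+3·2 = 12
Z: 1·6+6·1 = 12 | 6·0+2·6+3·0 = 12
T: 1·2+6·2 = 14 | 6·0+2·7+3·0 = 14
R: 1·0+6·7 = 42 | 6·6+2·0+3·2 = 42
gcd(1,6,6,2,3) = 1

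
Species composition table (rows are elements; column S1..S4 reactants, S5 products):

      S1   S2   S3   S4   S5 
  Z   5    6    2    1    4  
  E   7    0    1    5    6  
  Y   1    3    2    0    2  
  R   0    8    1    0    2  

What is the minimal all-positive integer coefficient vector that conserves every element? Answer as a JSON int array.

Z: 1·5+1·6+4·2+5·1 = 24 | 6·4 = 24
E: 1·7+1·0+4·1+5·5 = 36 | 6·6 = 36
Y: 1·1+1·3+4·2+5·0 = 12 | 6·2 = 12
R: 1·0+1·8+4·1+5·0 = 12 | 6·2 = 12
gcd(1,1,4,5,6) = 1

Coefficients: [1, 1, 4, 5, 6]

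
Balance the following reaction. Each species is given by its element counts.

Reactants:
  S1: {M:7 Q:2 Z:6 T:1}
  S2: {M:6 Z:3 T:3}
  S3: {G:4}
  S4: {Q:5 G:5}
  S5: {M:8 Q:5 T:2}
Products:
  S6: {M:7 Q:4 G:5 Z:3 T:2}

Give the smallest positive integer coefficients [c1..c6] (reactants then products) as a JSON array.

M: 2·7+2·6+5·0+2·0+2·8 = 42 | 6·7 = 42
Q: 2·2+2·0+5·0+2·5+2·5 = 24 | 6·4 = 24
G: 2·0+2·0+5·4+2·5+2·0 = 30 | 6·5 = 30
Z: 2·6+2·3+5·0+2·0+2·0 = 18 | 6·3 = 18
T: 2·1+2·3+5·0+2·0+2·2 = 12 | 6·2 = 12
gcd(2,2,5,2,2,6) = 1

Coefficients: [2, 2, 5, 2, 2, 6]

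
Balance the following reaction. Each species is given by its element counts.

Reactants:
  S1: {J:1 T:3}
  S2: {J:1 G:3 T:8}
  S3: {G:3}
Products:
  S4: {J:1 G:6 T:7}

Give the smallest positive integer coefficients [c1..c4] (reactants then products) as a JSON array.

Coefficients: [1, 4, 6, 5]

J: 1·1+4·1+6·0 = 5 | 5·1 = 5
G: 1·0+4·3+6·3 = 30 | 5·6 = 30
T: 1·3+4·8+6·0 = 35 | 5·7 = 35
gcd(1,4,6,5) = 1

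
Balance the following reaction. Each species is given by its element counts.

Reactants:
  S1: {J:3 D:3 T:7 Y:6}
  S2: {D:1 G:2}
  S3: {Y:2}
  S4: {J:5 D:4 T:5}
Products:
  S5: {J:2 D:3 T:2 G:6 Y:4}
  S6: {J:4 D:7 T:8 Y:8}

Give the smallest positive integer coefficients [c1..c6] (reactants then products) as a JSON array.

Coefficients: [1, 6, 5, 1, 2, 1]

J: 1·3+6·0+5·0+1·5 = 8 | 2·2+1·4 = 8
D: 1·3+6·1+5·0+1·4 = 13 | 2·3+1·7 = 13
T: 1·7+6·0+5·0+1·5 = 12 | 2·2+1·8 = 12
G: 1·0+6·2+5·0+1·0 = 12 | 2·6+1·0 = 12
Y: 1·6+6·0+5·2+1·0 = 16 | 2·4+1·8 = 16
gcd(1,6,5,1,2,1) = 1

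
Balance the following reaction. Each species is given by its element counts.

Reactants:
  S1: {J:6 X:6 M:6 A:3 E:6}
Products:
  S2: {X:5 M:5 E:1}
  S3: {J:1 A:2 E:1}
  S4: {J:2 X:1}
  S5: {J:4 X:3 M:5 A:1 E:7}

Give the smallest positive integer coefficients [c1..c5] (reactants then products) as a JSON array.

Coefficients: [5, 3, 6, 6, 3]

J: 5·6 = 30 | 3·0+6·1+6·2+3·4 = 30
X: 5·6 = 30 | 3·5+6·0+6·1+3·3 = 30
M: 5·6 = 30 | 3·5+6·0+6·0+3·5 = 30
A: 5·3 = 15 | 3·0+6·2+6·0+3·1 = 15
E: 5·6 = 30 | 3·1+6·1+6·0+3·7 = 30
gcd(5,3,6,6,3) = 1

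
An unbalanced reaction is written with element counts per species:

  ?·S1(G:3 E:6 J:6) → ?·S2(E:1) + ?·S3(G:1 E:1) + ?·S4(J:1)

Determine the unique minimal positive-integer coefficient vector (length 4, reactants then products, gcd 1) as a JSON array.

G: 1·3 = 3 | 3·0+3·1+6·0 = 3
E: 1·6 = 6 | 3·1+3·1+6·0 = 6
J: 1·6 = 6 | 3·0+3·0+6·1 = 6
gcd(1,3,3,6) = 1

Coefficients: [1, 3, 3, 6]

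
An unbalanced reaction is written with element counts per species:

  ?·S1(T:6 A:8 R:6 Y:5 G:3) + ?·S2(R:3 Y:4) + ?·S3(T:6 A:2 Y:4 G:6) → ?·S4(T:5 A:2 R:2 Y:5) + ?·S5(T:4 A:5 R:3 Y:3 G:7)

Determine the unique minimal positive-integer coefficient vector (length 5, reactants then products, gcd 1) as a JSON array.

T: 4·6+2·0+5·6 = 54 | 6·5+6·4 = 54
A: 4·8+2·0+5·2 = 42 | 6·2+6·5 = 42
R: 4·6+2·3+5·0 = 30 | 6·2+6·3 = 30
Y: 4·5+2·4+5·4 = 48 | 6·5+6·3 = 48
G: 4·3+2·0+5·6 = 42 | 6·0+6·7 = 42
gcd(4,2,5,6,6) = 1

Coefficients: [4, 2, 5, 6, 6]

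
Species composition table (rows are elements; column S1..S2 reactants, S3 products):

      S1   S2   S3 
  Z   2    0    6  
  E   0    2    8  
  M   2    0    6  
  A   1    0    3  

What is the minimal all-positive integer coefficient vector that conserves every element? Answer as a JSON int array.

Coefficients: [3, 4, 1]

Z: 3·2+4·0 = 6 | 1·6 = 6
E: 3·0+4·2 = 8 | 1·8 = 8
M: 3·2+4·0 = 6 | 1·6 = 6
A: 3·1+4·0 = 3 | 1·3 = 3
gcd(3,4,1) = 1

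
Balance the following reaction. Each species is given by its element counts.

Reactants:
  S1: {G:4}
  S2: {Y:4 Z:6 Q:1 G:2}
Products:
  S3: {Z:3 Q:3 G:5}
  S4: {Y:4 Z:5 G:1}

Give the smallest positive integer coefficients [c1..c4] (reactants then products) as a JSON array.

Y: 1·0+6·4 = 24 | 2·0+6·4 = 24
Z: 1·0+6·6 = 36 | 2·3+6·5 = 36
Q: 1·0+6·1 = 6 | 2·3+6·0 = 6
G: 1·4+6·2 = 16 | 2·5+6·1 = 16
gcd(1,6,2,6) = 1

Coefficients: [1, 6, 2, 6]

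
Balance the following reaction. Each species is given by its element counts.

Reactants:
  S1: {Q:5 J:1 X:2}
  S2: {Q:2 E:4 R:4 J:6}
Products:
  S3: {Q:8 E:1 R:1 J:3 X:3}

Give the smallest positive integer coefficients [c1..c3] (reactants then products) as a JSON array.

Coefficients: [6, 1, 4]

Q: 6·5+1·2 = 32 | 4·8 = 32
E: 6·0+1·4 = 4 | 4·1 = 4
R: 6·0+1·4 = 4 | 4·1 = 4
J: 6·1+1·6 = 12 | 4·3 = 12
X: 6·2+1·0 = 12 | 4·3 = 12
gcd(6,1,4) = 1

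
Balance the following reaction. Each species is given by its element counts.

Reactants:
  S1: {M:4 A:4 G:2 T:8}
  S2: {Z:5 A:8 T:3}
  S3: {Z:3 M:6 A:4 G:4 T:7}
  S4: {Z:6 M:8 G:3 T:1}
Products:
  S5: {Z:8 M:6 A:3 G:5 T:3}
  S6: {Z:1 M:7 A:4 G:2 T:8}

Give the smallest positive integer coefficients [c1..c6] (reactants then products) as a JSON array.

Coefficients: [4, 1, 3, 4, 4, 6]

Z: 4·0+1·5+3·3+4·6 = 38 | 4·8+6·1 = 38
M: 4·4+1·0+3·6+4·8 = 66 | 4·6+6·7 = 66
A: 4·4+1·8+3·4+4·0 = 36 | 4·3+6·4 = 36
G: 4·2+1·0+3·4+4·3 = 32 | 4·5+6·2 = 32
T: 4·8+1·3+3·7+4·1 = 60 | 4·3+6·8 = 60
gcd(4,1,3,4,4,6) = 1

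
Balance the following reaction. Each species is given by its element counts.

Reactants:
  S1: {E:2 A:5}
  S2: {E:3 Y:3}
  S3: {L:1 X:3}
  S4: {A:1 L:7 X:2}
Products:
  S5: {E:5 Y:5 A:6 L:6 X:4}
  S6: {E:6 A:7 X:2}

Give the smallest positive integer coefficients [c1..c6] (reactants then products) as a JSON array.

Coefficients: [6, 5, 4, 2, 3, 2]

E: 6·2+5·3+4·0+2·0 = 27 | 3·5+2·6 = 27
Y: 6·0+5·3+4·0+2·0 = 15 | 3·5+2·0 = 15
A: 6·5+5·0+4·0+2·1 = 32 | 3·6+2·7 = 32
L: 6·0+5·0+4·1+2·7 = 18 | 3·6+2·0 = 18
X: 6·0+5·0+4·3+2·2 = 16 | 3·4+2·2 = 16
gcd(6,5,4,2,3,2) = 1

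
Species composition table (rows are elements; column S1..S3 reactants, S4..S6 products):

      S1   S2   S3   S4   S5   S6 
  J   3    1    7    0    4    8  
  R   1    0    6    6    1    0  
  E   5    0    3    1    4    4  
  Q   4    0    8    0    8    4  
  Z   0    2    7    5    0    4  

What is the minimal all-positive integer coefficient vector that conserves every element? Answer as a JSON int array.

J: 6·3+3·1+5·7 = 56 | 5·0+6·4+4·8 = 56
R: 6·1+3·0+5·6 = 36 | 5·6+6·1+4·0 = 36
E: 6·5+3·0+5·3 = 45 | 5·1+6·4+4·4 = 45
Q: 6·4+3·0+5·8 = 64 | 5·0+6·8+4·4 = 64
Z: 6·0+3·2+5·7 = 41 | 5·5+6·0+4·4 = 41
gcd(6,3,5,5,6,4) = 1

Coefficients: [6, 3, 5, 5, 6, 4]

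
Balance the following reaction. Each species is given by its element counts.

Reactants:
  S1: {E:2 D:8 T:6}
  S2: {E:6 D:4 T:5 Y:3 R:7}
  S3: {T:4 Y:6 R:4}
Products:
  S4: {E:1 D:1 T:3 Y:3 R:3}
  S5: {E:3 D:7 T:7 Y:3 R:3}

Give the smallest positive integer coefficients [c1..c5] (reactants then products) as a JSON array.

Coefficients: [4, 2, 4, 5, 5]

E: 4·2+2·6+4·0 = 20 | 5·1+5·3 = 20
D: 4·8+2·4+4·0 = 40 | 5·1+5·7 = 40
T: 4·6+2·5+4·4 = 50 | 5·3+5·7 = 50
Y: 4·0+2·3+4·6 = 30 | 5·3+5·3 = 30
R: 4·0+2·7+4·4 = 30 | 5·3+5·3 = 30
gcd(4,2,4,5,5) = 1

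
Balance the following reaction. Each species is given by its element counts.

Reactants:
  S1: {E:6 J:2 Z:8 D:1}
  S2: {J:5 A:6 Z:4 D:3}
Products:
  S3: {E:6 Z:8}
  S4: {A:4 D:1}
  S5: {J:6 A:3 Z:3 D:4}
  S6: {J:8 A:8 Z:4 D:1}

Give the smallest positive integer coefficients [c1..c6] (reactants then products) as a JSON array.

Coefficients: [6, 4, 6, 1, 4, 1]

E: 6·6+4·0 = 36 | 6·6+1·0+4·0+1·0 = 36
J: 6·2+4·5 = 32 | 6·0+1·0+4·6+1·8 = 32
A: 6·0+4·6 = 24 | 6·0+1·4+4·3+1·8 = 24
Z: 6·8+4·4 = 64 | 6·8+1·0+4·3+1·4 = 64
D: 6·1+4·3 = 18 | 6·0+1·1+4·4+1·1 = 18
gcd(6,4,6,1,4,1) = 1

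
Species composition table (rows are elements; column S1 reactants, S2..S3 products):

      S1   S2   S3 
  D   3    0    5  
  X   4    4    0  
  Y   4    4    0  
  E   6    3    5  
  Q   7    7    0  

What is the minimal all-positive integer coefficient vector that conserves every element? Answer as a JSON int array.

D: 5·3 = 15 | 5·0+3·5 = 15
X: 5·4 = 20 | 5·4+3·0 = 20
Y: 5·4 = 20 | 5·4+3·0 = 20
E: 5·6 = 30 | 5·3+3·5 = 30
Q: 5·7 = 35 | 5·7+3·0 = 35
gcd(5,5,3) = 1

Coefficients: [5, 5, 3]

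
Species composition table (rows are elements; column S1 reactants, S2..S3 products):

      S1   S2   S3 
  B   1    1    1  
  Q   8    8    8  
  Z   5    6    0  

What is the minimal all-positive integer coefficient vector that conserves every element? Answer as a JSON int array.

Coefficients: [6, 5, 1]

B: 6·1 = 6 | 5·1+1·1 = 6
Q: 6·8 = 48 | 5·8+1·8 = 48
Z: 6·5 = 30 | 5·6+1·0 = 30
gcd(6,5,1) = 1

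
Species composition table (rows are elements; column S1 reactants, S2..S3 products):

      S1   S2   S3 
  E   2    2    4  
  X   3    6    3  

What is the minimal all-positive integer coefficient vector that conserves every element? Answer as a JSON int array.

Coefficients: [3, 1, 1]

E: 3·2 = 6 | 1·2+1·4 = 6
X: 3·3 = 9 | 1·6+1·3 = 9
gcd(3,1,1) = 1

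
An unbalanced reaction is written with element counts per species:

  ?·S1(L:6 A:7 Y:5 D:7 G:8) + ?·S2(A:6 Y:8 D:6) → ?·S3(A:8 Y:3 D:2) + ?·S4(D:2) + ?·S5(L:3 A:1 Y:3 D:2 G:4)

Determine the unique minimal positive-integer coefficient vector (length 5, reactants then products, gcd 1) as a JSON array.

L: 2·6+1·0 = 12 | 2·0+4·0+4·3 = 12
A: 2·7+1·6 = 20 | 2·8+4·0+4·1 = 20
Y: 2·5+1·8 = 18 | 2·3+4·0+4·3 = 18
D: 2·7+1·6 = 20 | 2·2+4·2+4·2 = 20
G: 2·8+1·0 = 16 | 2·0+4·0+4·4 = 16
gcd(2,1,2,4,4) = 1

Coefficients: [2, 1, 2, 4, 4]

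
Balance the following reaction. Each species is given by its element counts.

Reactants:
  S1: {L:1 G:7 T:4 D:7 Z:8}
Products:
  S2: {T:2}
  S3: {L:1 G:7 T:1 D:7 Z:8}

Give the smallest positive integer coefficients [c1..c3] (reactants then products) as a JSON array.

Coefficients: [2, 3, 2]

L: 2·1 = 2 | 3·0+2·1 = 2
G: 2·7 = 14 | 3·0+2·7 = 14
T: 2·4 = 8 | 3·2+2·1 = 8
D: 2·7 = 14 | 3·0+2·7 = 14
Z: 2·8 = 16 | 3·0+2·8 = 16
gcd(2,3,2) = 1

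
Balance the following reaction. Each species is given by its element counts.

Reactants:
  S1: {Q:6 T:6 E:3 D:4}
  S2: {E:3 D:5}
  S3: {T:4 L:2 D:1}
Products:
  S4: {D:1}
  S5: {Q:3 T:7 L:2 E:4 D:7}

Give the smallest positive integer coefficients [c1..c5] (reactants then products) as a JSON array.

Coefficients: [3, 5, 6, 1, 6]

Q: 3·6+5·0+6·0 = 18 | 1·0+6·3 = 18
T: 3·6+5·0+6·4 = 42 | 1·0+6·7 = 42
L: 3·0+5·0+6·2 = 12 | 1·0+6·2 = 12
E: 3·3+5·3+6·0 = 24 | 1·0+6·4 = 24
D: 3·4+5·5+6·1 = 43 | 1·1+6·7 = 43
gcd(3,5,6,1,6) = 1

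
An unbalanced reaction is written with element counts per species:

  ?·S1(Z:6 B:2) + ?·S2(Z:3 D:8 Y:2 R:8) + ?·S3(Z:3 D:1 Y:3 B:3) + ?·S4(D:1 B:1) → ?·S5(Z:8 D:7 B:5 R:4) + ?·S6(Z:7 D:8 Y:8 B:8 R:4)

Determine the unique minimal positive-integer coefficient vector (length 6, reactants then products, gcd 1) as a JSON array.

Z: 1·6+1·3+2·3+5·0 = 15 | 1·8+1·7 = 15
D: 1·0+1·8+2·1+5·1 = 15 | 1·7+1·8 = 15
Y: 1·0+1·2+2·3+5·0 = 8 | 1·0+1·8 = 8
B: 1·2+1·0+2·3+5·1 = 13 | 1·5+1·8 = 13
R: 1·0+1·8+2·0+5·0 = 8 | 1·4+1·4 = 8
gcd(1,1,2,5,1,1) = 1

Coefficients: [1, 1, 2, 5, 1, 1]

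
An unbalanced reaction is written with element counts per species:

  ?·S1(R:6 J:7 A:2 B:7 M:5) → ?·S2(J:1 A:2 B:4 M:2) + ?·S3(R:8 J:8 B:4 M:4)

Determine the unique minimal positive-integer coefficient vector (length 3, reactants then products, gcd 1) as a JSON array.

Coefficients: [4, 4, 3]

R: 4·6 = 24 | 4·0+3·8 = 24
J: 4·7 = 28 | 4·1+3·8 = 28
A: 4·2 = 8 | 4·2+3·0 = 8
B: 4·7 = 28 | 4·4+3·4 = 28
M: 4·5 = 20 | 4·2+3·4 = 20
gcd(4,4,3) = 1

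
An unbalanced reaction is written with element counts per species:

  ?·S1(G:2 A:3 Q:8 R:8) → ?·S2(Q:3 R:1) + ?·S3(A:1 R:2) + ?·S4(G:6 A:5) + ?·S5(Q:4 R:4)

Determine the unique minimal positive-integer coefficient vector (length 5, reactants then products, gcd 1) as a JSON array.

Coefficients: [3, 4, 4, 1, 3]

G: 3·2 = 6 | 4·0+4·0+1·6+3·0 = 6
A: 3·3 = 9 | 4·0+4·1+1·5+3·0 = 9
Q: 3·8 = 24 | 4·3+4·0+1·0+3·4 = 24
R: 3·8 = 24 | 4·1+4·2+1·0+3·4 = 24
gcd(3,4,4,1,3) = 1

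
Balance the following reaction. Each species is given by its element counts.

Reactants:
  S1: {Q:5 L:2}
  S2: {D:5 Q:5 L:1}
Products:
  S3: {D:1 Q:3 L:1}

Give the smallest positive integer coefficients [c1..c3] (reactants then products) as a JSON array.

D: 2·0+1·5 = 5 | 5·1 = 5
Q: 2·5+1·5 = 15 | 5·3 = 15
L: 2·2+1·1 = 5 | 5·1 = 5
gcd(2,1,5) = 1

Coefficients: [2, 1, 5]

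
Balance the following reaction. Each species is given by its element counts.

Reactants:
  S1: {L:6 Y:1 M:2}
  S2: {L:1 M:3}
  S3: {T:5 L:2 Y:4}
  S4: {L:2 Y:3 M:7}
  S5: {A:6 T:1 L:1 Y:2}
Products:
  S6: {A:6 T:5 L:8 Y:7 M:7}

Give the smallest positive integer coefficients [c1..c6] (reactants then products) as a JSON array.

Coefficients: [3, 5, 4, 2, 5, 5]

A: 3·0+5·0+4·0+2·0+5·6 = 30 | 5·6 = 30
T: 3·0+5·0+4·5+2·0+5·1 = 25 | 5·5 = 25
L: 3·6+5·1+4·2+2·2+5·1 = 40 | 5·8 = 40
Y: 3·1+5·0+4·4+2·3+5·2 = 35 | 5·7 = 35
M: 3·2+5·3+4·0+2·7+5·0 = 35 | 5·7 = 35
gcd(3,5,4,2,5,5) = 1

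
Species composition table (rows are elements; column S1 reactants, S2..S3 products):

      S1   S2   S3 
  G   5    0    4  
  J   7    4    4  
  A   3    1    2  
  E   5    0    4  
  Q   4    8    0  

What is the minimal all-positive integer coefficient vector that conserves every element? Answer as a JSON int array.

G: 4·5 = 20 | 2·0+5·4 = 20
J: 4·7 = 28 | 2·4+5·4 = 28
A: 4·3 = 12 | 2·1+5·2 = 12
E: 4·5 = 20 | 2·0+5·4 = 20
Q: 4·4 = 16 | 2·8+5·0 = 16
gcd(4,2,5) = 1

Coefficients: [4, 2, 5]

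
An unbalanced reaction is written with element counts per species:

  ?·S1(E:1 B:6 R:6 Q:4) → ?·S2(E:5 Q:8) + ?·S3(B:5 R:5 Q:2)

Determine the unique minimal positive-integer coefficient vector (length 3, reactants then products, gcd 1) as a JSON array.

Coefficients: [5, 1, 6]

E: 5·1 = 5 | 1·5+6·0 = 5
B: 5·6 = 30 | 1·0+6·5 = 30
R: 5·6 = 30 | 1·0+6·5 = 30
Q: 5·4 = 20 | 1·8+6·2 = 20
gcd(5,1,6) = 1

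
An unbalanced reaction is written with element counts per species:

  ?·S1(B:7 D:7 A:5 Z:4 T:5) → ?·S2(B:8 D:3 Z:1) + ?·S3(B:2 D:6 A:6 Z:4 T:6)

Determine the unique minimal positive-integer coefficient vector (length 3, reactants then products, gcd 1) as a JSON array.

B: 6·7 = 42 | 4·8+5·2 = 42
D: 6·7 = 42 | 4·3+5·6 = 42
A: 6·5 = 30 | 4·0+5·6 = 30
Z: 6·4 = 24 | 4·1+5·4 = 24
T: 6·5 = 30 | 4·0+5·6 = 30
gcd(6,4,5) = 1

Coefficients: [6, 4, 5]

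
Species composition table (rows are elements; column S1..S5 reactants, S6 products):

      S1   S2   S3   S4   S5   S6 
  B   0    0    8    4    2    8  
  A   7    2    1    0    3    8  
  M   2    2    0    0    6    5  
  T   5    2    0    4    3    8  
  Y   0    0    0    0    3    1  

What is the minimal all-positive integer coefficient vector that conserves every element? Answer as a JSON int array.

B: 4·0+5·0+4·8+3·4+2·2 = 48 | 6·8 = 48
A: 4·7+5·2+4·1+3·0+2·3 = 48 | 6·8 = 48
M: 4·2+5·2+4·0+3·0+2·6 = 30 | 6·5 = 30
T: 4·5+5·2+4·0+3·4+2·3 = 48 | 6·8 = 48
Y: 4·0+5·0+4·0+3·0+2·3 = 6 | 6·1 = 6
gcd(4,5,4,3,2,6) = 1

Coefficients: [4, 5, 4, 3, 2, 6]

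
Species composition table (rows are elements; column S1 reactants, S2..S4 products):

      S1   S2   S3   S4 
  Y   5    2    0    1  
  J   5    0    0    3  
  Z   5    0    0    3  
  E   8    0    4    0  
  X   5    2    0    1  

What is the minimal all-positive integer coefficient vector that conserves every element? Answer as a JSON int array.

Coefficients: [3, 5, 6, 5]

Y: 3·5 = 15 | 5·2+6·0+5·1 = 15
J: 3·5 = 15 | 5·0+6·0+5·3 = 15
Z: 3·5 = 15 | 5·0+6·0+5·3 = 15
E: 3·8 = 24 | 5·0+6·4+5·0 = 24
X: 3·5 = 15 | 5·2+6·0+5·1 = 15
gcd(3,5,6,5) = 1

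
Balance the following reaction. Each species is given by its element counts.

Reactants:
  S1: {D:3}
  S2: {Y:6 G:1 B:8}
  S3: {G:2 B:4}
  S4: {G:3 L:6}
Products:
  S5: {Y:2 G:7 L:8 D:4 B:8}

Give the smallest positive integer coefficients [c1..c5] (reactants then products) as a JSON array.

Y: 4·0+1·6+4·0+4·0 = 6 | 3·2 = 6
G: 4·0+1·1+4·2+4·3 = 21 | 3·7 = 21
L: 4·0+1·0+4·0+4·6 = 24 | 3·8 = 24
D: 4·3+1·0+4·0+4·0 = 12 | 3·4 = 12
B: 4·0+1·8+4·4+4·0 = 24 | 3·8 = 24
gcd(4,1,4,4,3) = 1

Coefficients: [4, 1, 4, 4, 3]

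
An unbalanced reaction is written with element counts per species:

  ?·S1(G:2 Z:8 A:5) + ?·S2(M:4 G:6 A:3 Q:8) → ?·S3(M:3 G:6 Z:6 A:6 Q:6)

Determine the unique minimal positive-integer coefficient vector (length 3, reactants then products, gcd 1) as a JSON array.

Coefficients: [3, 3, 4]

M: 3·0+3·4 = 12 | 4·3 = 12
G: 3·2+3·6 = 24 | 4·6 = 24
Z: 3·8+3·0 = 24 | 4·6 = 24
A: 3·5+3·3 = 24 | 4·6 = 24
Q: 3·0+3·8 = 24 | 4·6 = 24
gcd(3,3,4) = 1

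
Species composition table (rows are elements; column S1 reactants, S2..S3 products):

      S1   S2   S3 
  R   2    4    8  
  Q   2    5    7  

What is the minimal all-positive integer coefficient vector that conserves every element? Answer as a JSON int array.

Coefficients: [6, 1, 1]

R: 6·2 = 12 | 1·4+1·8 = 12
Q: 6·2 = 12 | 1·5+1·7 = 12
gcd(6,1,1) = 1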